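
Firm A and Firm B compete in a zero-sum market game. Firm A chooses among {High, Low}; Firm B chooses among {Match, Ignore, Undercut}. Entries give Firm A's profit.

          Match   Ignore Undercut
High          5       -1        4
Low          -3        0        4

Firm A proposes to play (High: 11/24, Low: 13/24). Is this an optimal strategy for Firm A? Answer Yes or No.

No

Against Match this mix gives (11/24)·5 + (13/24)·(-3) = 2/3.
Against Ignore this mix gives (11/24)·(-1) + (13/24)·0 = -11/24.
Against Undercut this mix gives (11/24)·4 + (13/24)·4 = 4.
Firm B will play Ignore, holding Firm A to -11/24. Shifting weight toward the row that does better against Ignore would raise this floor (the equalizing mix achieves -1/3 against both Ignore and Match), so the proposed strategy is not optimal.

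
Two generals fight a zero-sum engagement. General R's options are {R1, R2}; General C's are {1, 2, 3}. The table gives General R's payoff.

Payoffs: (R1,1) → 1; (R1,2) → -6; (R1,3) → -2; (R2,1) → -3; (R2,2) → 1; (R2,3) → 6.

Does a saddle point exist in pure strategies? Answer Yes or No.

No

Row minima: R1 → -6, R2 → -3; maximin = -3.
Column maxima: 1 → 1, 2 → 1, 3 → 6; minimax = 1.
-3 ≠ 1, so no pure-strategy equilibrium exists.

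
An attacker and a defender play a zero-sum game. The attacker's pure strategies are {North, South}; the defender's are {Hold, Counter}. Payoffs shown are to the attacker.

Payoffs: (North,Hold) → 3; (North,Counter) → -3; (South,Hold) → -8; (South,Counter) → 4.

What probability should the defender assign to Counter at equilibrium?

11/18

Row minima: North → -3, South → -8; maximin = -3.
Column maxima: Hold → 3, Counter → 4; minimax = 3.
-3 ≠ 3, so there is no saddle point; optimal play is mixed.
Let the attacker play North with probability p. Expected payoff against Hold: 3p + (-8)(1−p) = 11p − 8; against Counter: (-3)p + 4(1−p) = −7p + 4.
Setting these equal: 11p − 8 = −7p + 4 ⇒ 18p = 12 ⇒ p = 2/3, and the value is (11)·(2/3) − 8 = -2/3.
For the defender: with q = P(Hold), equating North's and South's payoffs gives 6q − 3 = −12q + 4 ⇒ q = 7/18.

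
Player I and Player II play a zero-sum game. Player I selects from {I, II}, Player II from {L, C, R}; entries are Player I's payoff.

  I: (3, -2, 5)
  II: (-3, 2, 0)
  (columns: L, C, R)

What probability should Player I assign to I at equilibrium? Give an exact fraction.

Row minima: I → -2, II → -3; maximin = -2.
Column maxima: L → 3, C → 2, R → 5; minimax = 2.
-2 ≠ 2, so there is no saddle point; optimal play is mixed.
R is strictly dominated by L (it gives Player I strictly more in every row), so Player II never plays it.
On the remaining 2×2 (I, II vs L, C):
Let Player I play I with probability p. Expected payoff against L: 3p + (-3)(1−p) = 6p − 3; against C: (-2)p + 2(1−p) = −4p + 2.
Setting these equal: 6p − 3 = −4p + 2 ⇒ 10p = 5 ⇒ p = 1/2, and the value is (6)·(1/2) − 3 = 0.
For Player II: with q = P(L), equating I's and II's payoffs gives 5q − 2 = −5q + 2 ⇒ q = 2/5.

1/2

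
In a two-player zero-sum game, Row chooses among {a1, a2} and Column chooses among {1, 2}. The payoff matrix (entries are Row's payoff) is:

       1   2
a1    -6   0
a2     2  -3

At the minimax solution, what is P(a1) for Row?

5/11

Row minima: a1 → -6, a2 → -3; maximin = -3.
Column maxima: 1 → 2, 2 → 0; minimax = 0.
-3 ≠ 0, so there is no saddle point; optimal play is mixed.
Let Row play a1 with probability p. Expected payoff against 1: (-6)p + 2(1−p) = −8p + 2; against 2: 0p + (-3)(1−p) = 3p − 3.
Setting these equal: −8p + 2 = 3p − 3 ⇒ −11p = -5 ⇒ p = 5/11, and the value is (-8)·(5/11) + 2 = -18/11.
For Column: with q = P(1), equating a1's and a2's payoffs gives −6q = 5q − 3 ⇒ q = 3/11.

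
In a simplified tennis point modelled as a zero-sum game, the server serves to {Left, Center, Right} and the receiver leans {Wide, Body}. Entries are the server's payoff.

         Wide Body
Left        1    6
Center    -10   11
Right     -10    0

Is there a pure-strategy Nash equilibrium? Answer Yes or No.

Row minima: Left → 1, Center → -10, Right → -10; maximin = 1.
Column maxima: Wide → 1, Body → 11; minimax = 1.
maximin = minimax = 1, so a saddle point exists.

Yes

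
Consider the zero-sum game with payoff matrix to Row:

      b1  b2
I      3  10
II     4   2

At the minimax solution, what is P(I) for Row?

2/9

Row minima: I → 3, II → 2; maximin = 3.
Column maxima: b1 → 4, b2 → 10; minimax = 4.
3 ≠ 4, so there is no saddle point; optimal play is mixed.
Let Row play I with probability p. Expected payoff against b1: 3p + 4(1−p) = −p + 4; against b2: 10p + 2(1−p) = 8p + 2.
Setting these equal: −p + 4 = 8p + 2 ⇒ −9p = -2 ⇒ p = 2/9, and the value is (-1)·(2/9) + 4 = 34/9.
For Column: with q = P(b1), equating I's and II's payoffs gives −7q + 10 = 2q + 2 ⇒ q = 8/9.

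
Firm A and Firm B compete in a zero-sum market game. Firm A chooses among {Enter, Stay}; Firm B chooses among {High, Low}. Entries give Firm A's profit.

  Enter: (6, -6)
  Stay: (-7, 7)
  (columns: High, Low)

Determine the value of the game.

Row minima: Enter → -6, Stay → -7; maximin = -6.
Column maxima: High → 6, Low → 7; minimax = 6.
-6 ≠ 6, so there is no saddle point; optimal play is mixed.
Let Firm A play Enter with probability p. Expected payoff against High: 6p + (-7)(1−p) = 13p − 7; against Low: (-6)p + 7(1−p) = −13p + 7.
Setting these equal: 13p − 7 = −13p + 7 ⇒ 26p = 14 ⇒ p = 7/13, and the value is (13)·(7/13) − 7 = 0.
For Firm B: with q = P(High), equating Enter's and Stay's payoffs gives 12q − 6 = −14q + 7 ⇒ q = 1/2.

0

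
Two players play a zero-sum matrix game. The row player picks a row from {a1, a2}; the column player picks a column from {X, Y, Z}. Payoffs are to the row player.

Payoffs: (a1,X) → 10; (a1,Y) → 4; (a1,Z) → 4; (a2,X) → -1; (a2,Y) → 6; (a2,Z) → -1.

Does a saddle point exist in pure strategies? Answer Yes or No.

Yes

Row minima: a1 → 4, a2 → -1; maximin = 4.
Column maxima: X → 10, Y → 6, Z → 4; minimax = 4.
maximin = minimax = 4, so a saddle point exists.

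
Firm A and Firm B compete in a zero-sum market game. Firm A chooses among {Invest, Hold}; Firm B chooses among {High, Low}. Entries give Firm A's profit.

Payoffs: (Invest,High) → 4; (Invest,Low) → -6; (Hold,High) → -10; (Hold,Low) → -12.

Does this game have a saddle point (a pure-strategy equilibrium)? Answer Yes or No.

Row minima: Invest → -6, Hold → -12; maximin = -6.
Column maxima: High → 4, Low → -6; minimax = -6.
maximin = minimax = -6, so a saddle point exists.

Yes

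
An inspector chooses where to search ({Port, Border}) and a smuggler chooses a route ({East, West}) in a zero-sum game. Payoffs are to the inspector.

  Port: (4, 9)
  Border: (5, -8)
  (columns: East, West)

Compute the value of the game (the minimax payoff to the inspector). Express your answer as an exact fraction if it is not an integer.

Row minima: Port → 4, Border → -8; maximin = 4.
Column maxima: East → 5, West → 9; minimax = 5.
4 ≠ 5, so there is no saddle point; optimal play is mixed.
Let the inspector play Port with probability p. Expected payoff against East: 4p + 5(1−p) = −p + 5; against West: 9p + (-8)(1−p) = 17p − 8.
Setting these equal: −p + 5 = 17p − 8 ⇒ −18p = -13 ⇒ p = 13/18, and the value is (-1)·(13/18) + 5 = 77/18.
For the smuggler: with q = P(East), equating Port's and Border's payoffs gives −5q + 9 = 13q − 8 ⇒ q = 17/18.

77/18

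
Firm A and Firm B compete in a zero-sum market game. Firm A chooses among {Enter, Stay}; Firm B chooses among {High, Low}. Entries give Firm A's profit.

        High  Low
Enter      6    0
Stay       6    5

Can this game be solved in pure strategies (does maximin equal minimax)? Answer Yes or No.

Yes

Row minima: Enter → 0, Stay → 5; maximin = 5.
Column maxima: High → 6, Low → 5; minimax = 5.
maximin = minimax = 5, so a saddle point exists.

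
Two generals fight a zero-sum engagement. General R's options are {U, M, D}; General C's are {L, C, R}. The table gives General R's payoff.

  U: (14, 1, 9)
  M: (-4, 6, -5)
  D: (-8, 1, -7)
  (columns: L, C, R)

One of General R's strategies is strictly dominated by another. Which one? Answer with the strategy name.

D

M gives a strictly higher payoff than D against every column: -4 > -8, 6 > 1, -5 > -7.
So D is strictly dominated and General R never plays it.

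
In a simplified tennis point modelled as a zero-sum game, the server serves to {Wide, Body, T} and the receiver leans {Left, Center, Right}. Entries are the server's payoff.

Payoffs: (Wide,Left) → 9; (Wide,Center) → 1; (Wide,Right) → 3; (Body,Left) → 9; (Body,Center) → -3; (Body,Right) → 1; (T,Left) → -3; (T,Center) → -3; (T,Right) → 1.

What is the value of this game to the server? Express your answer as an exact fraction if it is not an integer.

Row minima: Wide → 1, Body → -3, T → -3; maximin = 1.
Column maxima: Left → 9, Center → 1, Right → 3; minimax = 1.
Since maximin = minimax = 1, there is a saddle point and the value is 1.

1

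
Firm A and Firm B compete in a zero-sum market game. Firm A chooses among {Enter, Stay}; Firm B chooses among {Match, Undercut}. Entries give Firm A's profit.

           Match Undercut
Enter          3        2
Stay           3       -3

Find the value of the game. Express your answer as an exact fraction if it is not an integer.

2

Row minima: Enter → 2, Stay → -3; maximin = 2.
Column maxima: Match → 3, Undercut → 2; minimax = 2.
Since maximin = minimax = 2, there is a saddle point and the value is 2.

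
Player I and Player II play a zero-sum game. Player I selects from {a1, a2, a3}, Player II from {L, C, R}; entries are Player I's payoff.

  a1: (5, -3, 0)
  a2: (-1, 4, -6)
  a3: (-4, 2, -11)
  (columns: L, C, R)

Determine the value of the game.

Row minima: a1 → -3, a2 → -6, a3 → -11; maximin = -3.
Column maxima: L → 5, C → 4, R → 0; minimax = 0.
-3 ≠ 0, so there is no saddle point; optimal play is mixed.
a3 is strictly dominated by a2, so Player I never plays it.
L is strictly dominated by R (it gives Player I strictly more in every row), so Player II never plays it.
On the remaining 2×2 (a1, a2 vs C, R):
Let Player I play a1 with probability p. Expected payoff against C: (-3)p + 4(1−p) = −7p + 4; against R: 0p + (-6)(1−p) = 6p − 6.
Setting these equal: −7p + 4 = 6p − 6 ⇒ −13p = -10 ⇒ p = 10/13, and the value is (-7)·(10/13) + 4 = -18/13.
For Player II: with q = P(C), equating a1's and a2's payoffs gives −3q = 10q − 6 ⇒ q = 6/13.

-18/13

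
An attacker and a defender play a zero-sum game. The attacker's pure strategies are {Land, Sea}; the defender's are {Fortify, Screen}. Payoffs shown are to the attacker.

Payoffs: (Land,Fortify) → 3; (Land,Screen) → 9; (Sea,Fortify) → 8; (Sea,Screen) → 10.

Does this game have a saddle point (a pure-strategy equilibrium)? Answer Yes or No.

Yes

Row minima: Land → 3, Sea → 8; maximin = 8.
Column maxima: Fortify → 8, Screen → 10; minimax = 8.
maximin = minimax = 8, so a saddle point exists.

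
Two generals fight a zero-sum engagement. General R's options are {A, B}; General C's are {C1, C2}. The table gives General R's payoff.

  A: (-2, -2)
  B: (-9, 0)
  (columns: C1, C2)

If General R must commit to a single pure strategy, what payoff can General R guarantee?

Row minima: A → -2, B → -9.
The best of these is -2.

-2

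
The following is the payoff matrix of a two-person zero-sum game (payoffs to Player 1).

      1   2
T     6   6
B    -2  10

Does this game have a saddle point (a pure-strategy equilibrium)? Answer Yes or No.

Row minima: T → 6, B → -2; maximin = 6.
Column maxima: 1 → 6, 2 → 10; minimax = 6.
maximin = minimax = 6, so a saddle point exists.

Yes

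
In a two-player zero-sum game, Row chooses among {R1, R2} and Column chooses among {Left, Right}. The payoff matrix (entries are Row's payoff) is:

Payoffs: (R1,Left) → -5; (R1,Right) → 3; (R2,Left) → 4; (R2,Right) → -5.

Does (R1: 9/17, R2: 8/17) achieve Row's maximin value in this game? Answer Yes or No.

Yes

Against Left this mix gives (9/17)·(-5) + (8/17)·4 = -13/17.
Against Right this mix gives (9/17)·3 + (8/17)·(-5) = -13/17.
All of Column's active replies (Left, Right) yield -13/17, and no column does worse for Row. The mix makes Column indifferent and guarantees -13/17, so it is optimal.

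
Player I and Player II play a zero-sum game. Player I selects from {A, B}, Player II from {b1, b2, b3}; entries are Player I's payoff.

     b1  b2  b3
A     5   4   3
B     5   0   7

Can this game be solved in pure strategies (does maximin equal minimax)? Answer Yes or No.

No

Row minima: A → 3, B → 0; maximin = 3.
Column maxima: b1 → 5, b2 → 4, b3 → 7; minimax = 4.
3 ≠ 4, so no pure-strategy equilibrium exists.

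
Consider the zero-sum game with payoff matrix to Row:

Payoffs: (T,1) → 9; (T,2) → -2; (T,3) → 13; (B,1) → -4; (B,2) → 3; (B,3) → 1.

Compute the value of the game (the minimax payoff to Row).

Row minima: T → -2, B → -4; maximin = -2.
Column maxima: 1 → 9, 2 → 3, 3 → 13; minimax = 3.
-2 ≠ 3, so there is no saddle point; optimal play is mixed.
3 is strictly dominated by 1 (it gives Row strictly more in every row), so Column never plays it.
On the remaining 2×2 (T, B vs 1, 2):
Let Row play T with probability p. Expected payoff against 1: 9p + (-4)(1−p) = 13p − 4; against 2: (-2)p + 3(1−p) = −5p + 3.
Setting these equal: 13p − 4 = −5p + 3 ⇒ 18p = 7 ⇒ p = 7/18, and the value is (13)·(7/18) − 4 = 19/18.
For Column: with q = P(1), equating T's and B's payoffs gives 11q − 2 = −7q + 3 ⇒ q = 5/18.

19/18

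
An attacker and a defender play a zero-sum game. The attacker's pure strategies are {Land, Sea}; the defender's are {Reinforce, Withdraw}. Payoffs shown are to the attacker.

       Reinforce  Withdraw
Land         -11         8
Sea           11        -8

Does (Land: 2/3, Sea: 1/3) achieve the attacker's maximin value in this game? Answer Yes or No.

No

Against Reinforce this mix gives (2/3)·(-11) + (1/3)·11 = -11/3.
Against Withdraw this mix gives (2/3)·8 + (1/3)·(-8) = 8/3.
The defender will play Reinforce, holding the attacker to -11/3. Shifting weight toward the row that does better against Reinforce would raise this floor (the equalizing mix achieves 0 against both Reinforce and Withdraw), so the proposed strategy is not optimal.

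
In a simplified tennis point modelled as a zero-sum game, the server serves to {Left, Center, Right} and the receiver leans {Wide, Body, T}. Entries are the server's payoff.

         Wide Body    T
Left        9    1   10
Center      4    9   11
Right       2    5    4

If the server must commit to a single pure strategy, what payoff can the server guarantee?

4

Row minima: Left → 1, Center → 4, Right → 2.
The best of these is 4.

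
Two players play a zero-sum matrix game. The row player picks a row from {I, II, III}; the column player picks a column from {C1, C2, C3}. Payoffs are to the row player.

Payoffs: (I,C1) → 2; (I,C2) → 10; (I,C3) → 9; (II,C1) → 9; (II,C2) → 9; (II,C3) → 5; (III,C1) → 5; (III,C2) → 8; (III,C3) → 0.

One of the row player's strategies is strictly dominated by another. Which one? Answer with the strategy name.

II gives a strictly higher payoff than III against every column: 9 > 5, 9 > 8, 5 > 0.
So III is strictly dominated and the row player never plays it.

III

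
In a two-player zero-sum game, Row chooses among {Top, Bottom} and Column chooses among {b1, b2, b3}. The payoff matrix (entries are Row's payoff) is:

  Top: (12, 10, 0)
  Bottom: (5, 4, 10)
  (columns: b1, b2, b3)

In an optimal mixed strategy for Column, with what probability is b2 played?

Row minima: Top → 0, Bottom → 4; maximin = 4.
Column maxima: b1 → 12, b2 → 10, b3 → 10; minimax = 10.
4 ≠ 10, so there is no saddle point; optimal play is mixed.
b1 is strictly dominated by b2 (it gives Row strictly more in every row), so Column never plays it.
On the remaining 2×2 (Top, Bottom vs b2, b3):
Let Row play Top with probability p. Expected payoff against b2: 10p + 4(1−p) = 6p + 4; against b3: 0p + 10(1−p) = −10p + 10.
Setting these equal: 6p + 4 = −10p + 10 ⇒ 16p = 6 ⇒ p = 3/8, and the value is (6)·(3/8) + 4 = 25/4.
For Column: with q = P(b2), equating Top's and Bottom's payoffs gives 10q = −6q + 10 ⇒ q = 5/8.

5/8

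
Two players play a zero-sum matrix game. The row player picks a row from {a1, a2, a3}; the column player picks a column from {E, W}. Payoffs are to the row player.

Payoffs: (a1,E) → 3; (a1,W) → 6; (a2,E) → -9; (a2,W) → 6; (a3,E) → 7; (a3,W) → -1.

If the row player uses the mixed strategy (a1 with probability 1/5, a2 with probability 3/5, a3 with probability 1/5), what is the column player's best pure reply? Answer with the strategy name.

If the column player plays E, the row player's expected payoff is (1/5)·3 + (3/5)·(-9) + (1/5)·7 = -17/5.
If the column player plays W, the row player's expected payoff is (1/5)·6 + (3/5)·6 + (1/5)·(-1) = 23/5.
The column player minimizes the row player's payoff; the smallest is -17/5, so the best response is E.

E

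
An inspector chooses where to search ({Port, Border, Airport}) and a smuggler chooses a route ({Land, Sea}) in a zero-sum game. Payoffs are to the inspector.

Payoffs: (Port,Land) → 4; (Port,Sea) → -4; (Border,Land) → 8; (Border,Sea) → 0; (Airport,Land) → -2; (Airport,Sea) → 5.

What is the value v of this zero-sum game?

Row minima: Port → -4, Border → 0, Airport → -2; maximin = 0.
Column maxima: Land → 8, Sea → 5; minimax = 5.
0 ≠ 5, so there is no saddle point; optimal play is mixed.
Port is strictly dominated by Border, so the inspector never plays it.
On the remaining 2×2 (Border, Airport vs Land, Sea):
Let the inspector play Border with probability p. Expected payoff against Land: 8p + (-2)(1−p) = 10p − 2; against Sea: 0p + 5(1−p) = −5p + 5.
Setting these equal: 10p − 2 = −5p + 5 ⇒ 15p = 7 ⇒ p = 7/15, and the value is (10)·(7/15) − 2 = 8/3.
For the smuggler: with q = P(Land), equating Border's and Airport's payoffs gives 8q = −7q + 5 ⇒ q = 1/3.

8/3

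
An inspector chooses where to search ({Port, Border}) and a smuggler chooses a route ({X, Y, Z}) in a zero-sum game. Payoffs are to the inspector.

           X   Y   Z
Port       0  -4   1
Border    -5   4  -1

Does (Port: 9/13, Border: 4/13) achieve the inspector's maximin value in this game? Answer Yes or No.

Against X this mix gives (9/13)·0 + (4/13)·(-5) = -20/13.
Against Y this mix gives (9/13)·(-4) + (4/13)·4 = -20/13.
Against Z this mix gives (9/13)·1 + (4/13)·(-1) = 5/13.
All of the smuggler's active replies (X, Y) yield -20/13, and no column does worse for the inspector. The mix makes the smuggler indifferent and guarantees -20/13, so it is optimal.

Yes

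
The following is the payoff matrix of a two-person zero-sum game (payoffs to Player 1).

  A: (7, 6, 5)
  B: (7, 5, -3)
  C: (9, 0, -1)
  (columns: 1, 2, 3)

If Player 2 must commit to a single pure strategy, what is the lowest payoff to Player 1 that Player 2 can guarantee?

5

Column maxima: 1 → 9, 2 → 6, 3 → 5.
The smallest of these is 5.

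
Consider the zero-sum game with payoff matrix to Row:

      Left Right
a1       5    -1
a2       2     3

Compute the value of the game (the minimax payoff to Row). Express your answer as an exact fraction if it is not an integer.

Row minima: a1 → -1, a2 → 2; maximin = 2.
Column maxima: Left → 5, Right → 3; minimax = 3.
2 ≠ 3, so there is no saddle point; optimal play is mixed.
Let Row play a1 with probability p. Expected payoff against Left: 5p + 2(1−p) = 3p + 2; against Right: (-1)p + 3(1−p) = −4p + 3.
Setting these equal: 3p + 2 = −4p + 3 ⇒ 7p = 1 ⇒ p = 1/7, and the value is (3)·(1/7) + 2 = 17/7.
For Column: with q = P(Left), equating a1's and a2's payoffs gives 6q − 1 = −q + 3 ⇒ q = 4/7.

17/7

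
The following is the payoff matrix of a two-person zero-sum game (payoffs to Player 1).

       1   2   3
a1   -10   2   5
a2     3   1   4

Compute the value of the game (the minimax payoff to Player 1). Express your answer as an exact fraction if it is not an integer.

Row minima: a1 → -10, a2 → 1; maximin = 1.
Column maxima: 1 → 3, 2 → 2, 3 → 5; minimax = 2.
1 ≠ 2, so there is no saddle point; optimal play is mixed.
3 is strictly dominated by 1 (it gives Player 1 strictly more in every row), so Player 2 never plays it.
On the remaining 2×2 (a1, a2 vs 1, 2):
Let Player 1 play a1 with probability p. Expected payoff against 1: (-10)p + 3(1−p) = −13p + 3; against 2: 2p + 1(1−p) = p + 1.
Setting these equal: −13p + 3 = p + 1 ⇒ −14p = -2 ⇒ p = 1/7, and the value is (-13)·(1/7) + 3 = 8/7.
For Player 2: with q = P(1), equating a1's and a2's payoffs gives −12q + 2 = 2q + 1 ⇒ q = 1/14.

8/7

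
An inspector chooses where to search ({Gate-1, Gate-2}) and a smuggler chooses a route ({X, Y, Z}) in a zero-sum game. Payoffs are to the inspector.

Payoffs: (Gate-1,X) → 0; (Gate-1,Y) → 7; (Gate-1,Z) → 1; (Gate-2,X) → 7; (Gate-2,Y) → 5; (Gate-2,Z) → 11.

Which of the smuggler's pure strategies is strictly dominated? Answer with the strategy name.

Z

X holds the inspector's payoff strictly below Z in every row: 0 < 1, 7 < 11.
So Z is strictly dominated for the smuggler.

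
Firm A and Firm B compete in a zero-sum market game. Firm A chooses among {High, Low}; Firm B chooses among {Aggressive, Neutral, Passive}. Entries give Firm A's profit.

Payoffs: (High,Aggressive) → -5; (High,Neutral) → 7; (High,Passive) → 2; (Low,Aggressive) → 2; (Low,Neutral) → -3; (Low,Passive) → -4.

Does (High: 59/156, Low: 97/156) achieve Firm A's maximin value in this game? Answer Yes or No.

Against Aggressive this mix gives (59/156)·(-5) + (97/156)·2 = -101/156.
Against Neutral this mix gives (59/156)·7 + (97/156)·(-3) = 61/78.
Against Passive this mix gives (59/156)·2 + (97/156)·(-4) = -45/26.
Firm B will play Passive, holding Firm A to -45/26. Shifting weight toward the row that does better against Passive would raise this floor (the equalizing mix achieves -16/13 against both Passive and Aggressive), so the proposed strategy is not optimal.

No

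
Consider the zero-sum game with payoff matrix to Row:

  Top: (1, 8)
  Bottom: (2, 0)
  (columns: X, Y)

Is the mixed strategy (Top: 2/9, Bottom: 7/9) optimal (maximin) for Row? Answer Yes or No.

Yes

Against X this mix gives (2/9)·1 + (7/9)·2 = 16/9.
Against Y this mix gives (2/9)·8 + (7/9)·0 = 16/9.
All of Column's active replies (X, Y) yield 16/9, and no column does worse for Row. The mix makes Column indifferent and guarantees 16/9, so it is optimal.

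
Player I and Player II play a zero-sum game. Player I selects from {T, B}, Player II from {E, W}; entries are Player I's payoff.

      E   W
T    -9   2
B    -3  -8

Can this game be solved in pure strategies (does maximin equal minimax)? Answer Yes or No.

No

Row minima: T → -9, B → -8; maximin = -8.
Column maxima: E → -3, W → 2; minimax = -3.
-8 ≠ -3, so no pure-strategy equilibrium exists.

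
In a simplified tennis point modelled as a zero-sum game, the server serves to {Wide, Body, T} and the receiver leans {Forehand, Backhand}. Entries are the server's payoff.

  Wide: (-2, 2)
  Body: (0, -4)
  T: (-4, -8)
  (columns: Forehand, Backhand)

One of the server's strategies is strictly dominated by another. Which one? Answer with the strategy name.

Wide gives a strictly higher payoff than T against every column: -2 > -4, 2 > -8.
So T is strictly dominated and the server never plays it.

T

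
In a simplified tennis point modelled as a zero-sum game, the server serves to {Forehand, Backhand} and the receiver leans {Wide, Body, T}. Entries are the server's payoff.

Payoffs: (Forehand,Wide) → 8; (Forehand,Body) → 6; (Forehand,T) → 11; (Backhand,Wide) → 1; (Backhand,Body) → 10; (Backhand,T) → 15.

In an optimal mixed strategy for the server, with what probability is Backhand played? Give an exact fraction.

2/11

Row minima: Forehand → 6, Backhand → 1; maximin = 6.
Column maxima: Wide → 8, Body → 10, T → 15; minimax = 8.
6 ≠ 8, so there is no saddle point; optimal play is mixed.
T is strictly dominated by Wide (it gives the server strictly more in every row), so the receiver never plays it.
On the remaining 2×2 (Forehand, Backhand vs Wide, Body):
Let the server play Forehand with probability p. Expected payoff against Wide: 8p + 1(1−p) = 7p + 1; against Body: 6p + 10(1−p) = −4p + 10.
Setting these equal: 7p + 1 = −4p + 10 ⇒ 11p = 9 ⇒ p = 9/11, and the value is (7)·(9/11) + 1 = 74/11.
For the receiver: with q = P(Wide), equating Forehand's and Backhand's payoffs gives 2q + 6 = −9q + 10 ⇒ q = 4/11.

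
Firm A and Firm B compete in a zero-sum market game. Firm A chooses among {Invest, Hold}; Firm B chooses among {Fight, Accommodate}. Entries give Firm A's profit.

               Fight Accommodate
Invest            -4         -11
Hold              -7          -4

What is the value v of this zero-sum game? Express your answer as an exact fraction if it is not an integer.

-61/10

Row minima: Invest → -11, Hold → -7; maximin = -7.
Column maxima: Fight → -4, Accommodate → -4; minimax = -4.
-7 ≠ -4, so there is no saddle point; optimal play is mixed.
Let Firm A play Invest with probability p. Expected payoff against Fight: (-4)p + (-7)(1−p) = 3p − 7; against Accommodate: (-11)p + (-4)(1−p) = −7p − 4.
Setting these equal: 3p − 7 = −7p − 4 ⇒ 10p = 3 ⇒ p = 3/10, and the value is (3)·(3/10) − 7 = -61/10.
For Firm B: with q = P(Fight), equating Invest's and Hold's payoffs gives 7q − 11 = −3q − 4 ⇒ q = 7/10.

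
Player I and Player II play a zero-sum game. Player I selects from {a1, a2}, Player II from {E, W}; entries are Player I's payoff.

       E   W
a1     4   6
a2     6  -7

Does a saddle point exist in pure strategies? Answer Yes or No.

No

Row minima: a1 → 4, a2 → -7; maximin = 4.
Column maxima: E → 6, W → 6; minimax = 6.
4 ≠ 6, so no pure-strategy equilibrium exists.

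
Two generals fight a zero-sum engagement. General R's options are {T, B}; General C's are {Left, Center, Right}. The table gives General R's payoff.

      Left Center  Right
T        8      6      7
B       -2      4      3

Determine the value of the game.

6

Row minima: T → 6, B → -2; maximin = 6.
Column maxima: Left → 8, Center → 6, Right → 7; minimax = 6.
Since maximin = minimax = 6, there is a saddle point and the value is 6.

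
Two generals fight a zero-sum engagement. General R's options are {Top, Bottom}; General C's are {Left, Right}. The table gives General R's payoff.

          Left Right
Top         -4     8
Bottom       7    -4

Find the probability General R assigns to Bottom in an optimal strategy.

12/23

Row minima: Top → -4, Bottom → -4; maximin = -4.
Column maxima: Left → 7, Right → 8; minimax = 7.
-4 ≠ 7, so there is no saddle point; optimal play is mixed.
Let General R play Top with probability p. Expected payoff against Left: (-4)p + 7(1−p) = −11p + 7; against Right: 8p + (-4)(1−p) = 12p − 4.
Setting these equal: −11p + 7 = 12p − 4 ⇒ −23p = -11 ⇒ p = 11/23, and the value is (-11)·(11/23) + 7 = 40/23.
For General C: with q = P(Left), equating Top's and Bottom's payoffs gives −12q + 8 = 11q − 4 ⇒ q = 12/23.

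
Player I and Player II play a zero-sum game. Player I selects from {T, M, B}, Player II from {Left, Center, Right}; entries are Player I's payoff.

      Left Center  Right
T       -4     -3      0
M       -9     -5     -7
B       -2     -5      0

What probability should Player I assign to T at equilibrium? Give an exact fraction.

Row minima: T → -4, M → -9, B → -5; maximin = -4.
Column maxima: Left → -2, Center → -3, Right → 0; minimax = -3.
-4 ≠ -3, so there is no saddle point; optimal play is mixed.
M is strictly dominated by T, so Player I never plays it.
Right is strictly dominated by Left (it gives Player I strictly more in every row), so Player II never plays it.
On the remaining 2×2 (T, B vs Left, Center):
Let Player I play T with probability p. Expected payoff against Left: (-4)p + (-2)(1−p) = −2p − 2; against Center: (-3)p + (-5)(1−p) = 2p − 5.
Setting these equal: −2p − 2 = 2p − 5 ⇒ −4p = -3 ⇒ p = 3/4, and the value is (-2)·(3/4) − 2 = -7/2.
For Player II: with q = P(Left), equating T's and B's payoffs gives −q − 3 = 3q − 5 ⇒ q = 1/2.

3/4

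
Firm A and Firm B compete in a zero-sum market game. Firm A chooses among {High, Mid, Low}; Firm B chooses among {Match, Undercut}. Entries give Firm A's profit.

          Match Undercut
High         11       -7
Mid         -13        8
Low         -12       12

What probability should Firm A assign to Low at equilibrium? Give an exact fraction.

Row minima: High → -7, Mid → -13, Low → -12; maximin = -7.
Column maxima: Match → 11, Undercut → 12; minimax = 11.
-7 ≠ 11, so there is no saddle point; optimal play is mixed.
Mid is strictly dominated by Low, so Firm A never plays it.
On the remaining 2×2 (High, Low vs Match, Undercut):
Let Firm A play High with probability p. Expected payoff against Match: 11p + (-12)(1−p) = 23p − 12; against Undercut: (-7)p + 12(1−p) = −19p + 12.
Setting these equal: 23p − 12 = −19p + 12 ⇒ 42p = 24 ⇒ p = 4/7, and the value is (23)·(4/7) − 12 = 8/7.
For Firm B: with q = P(Match), equating High's and Low's payoffs gives 18q − 7 = −24q + 12 ⇒ q = 19/42.

3/7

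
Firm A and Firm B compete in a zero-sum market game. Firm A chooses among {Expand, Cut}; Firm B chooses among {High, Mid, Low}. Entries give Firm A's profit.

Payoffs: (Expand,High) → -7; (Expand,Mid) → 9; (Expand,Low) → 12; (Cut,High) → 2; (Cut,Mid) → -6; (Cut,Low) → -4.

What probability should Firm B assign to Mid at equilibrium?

3/8

Row minima: Expand → -7, Cut → -6; maximin = -6.
Column maxima: High → 2, Mid → 9, Low → 12; minimax = 2.
-6 ≠ 2, so there is no saddle point; optimal play is mixed.
Low is strictly dominated by Mid (it gives Firm A strictly more in every row), so Firm B never plays it.
On the remaining 2×2 (Expand, Cut vs High, Mid):
Let Firm A play Expand with probability p. Expected payoff against High: (-7)p + 2(1−p) = −9p + 2; against Mid: 9p + (-6)(1−p) = 15p − 6.
Setting these equal: −9p + 2 = 15p − 6 ⇒ −24p = -8 ⇒ p = 1/3, and the value is (-9)·(1/3) + 2 = -1.
For Firm B: with q = P(High), equating Expand's and Cut's payoffs gives −16q + 9 = 8q − 6 ⇒ q = 5/8.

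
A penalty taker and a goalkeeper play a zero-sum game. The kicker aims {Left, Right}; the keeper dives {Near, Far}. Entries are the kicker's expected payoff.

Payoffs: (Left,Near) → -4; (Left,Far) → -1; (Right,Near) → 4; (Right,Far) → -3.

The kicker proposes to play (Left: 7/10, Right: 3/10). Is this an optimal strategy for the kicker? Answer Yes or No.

Against Near this mix gives (7/10)·(-4) + (3/10)·4 = -8/5.
Against Far this mix gives (7/10)·(-1) + (3/10)·(-3) = -8/5.
All of the keeper's active replies (Near, Far) yield -8/5, and no column does worse for the kicker. The mix makes the keeper indifferent and guarantees -8/5, so it is optimal.

Yes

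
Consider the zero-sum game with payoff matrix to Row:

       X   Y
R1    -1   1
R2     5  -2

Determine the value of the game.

Row minima: R1 → -1, R2 → -2; maximin = -1.
Column maxima: X → 5, Y → 1; minimax = 1.
-1 ≠ 1, so there is no saddle point; optimal play is mixed.
Let Row play R1 with probability p. Expected payoff against X: (-1)p + 5(1−p) = −6p + 5; against Y: 1p + (-2)(1−p) = 3p − 2.
Setting these equal: −6p + 5 = 3p − 2 ⇒ −9p = -7 ⇒ p = 7/9, and the value is (-6)·(7/9) + 5 = 1/3.
For Column: with q = P(X), equating R1's and R2's payoffs gives −2q + 1 = 7q − 2 ⇒ q = 1/3.

1/3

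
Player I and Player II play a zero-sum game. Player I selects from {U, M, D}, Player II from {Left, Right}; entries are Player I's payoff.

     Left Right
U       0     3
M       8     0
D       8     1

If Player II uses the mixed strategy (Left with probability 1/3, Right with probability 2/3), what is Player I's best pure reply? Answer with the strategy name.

D

Expected payoff of U: (1/3)·0 + (2/3)·3 = 2.
Expected payoff of M: (1/3)·8 + (2/3)·0 = 8/3.
Expected payoff of D: (1/3)·8 + (2/3)·1 = 10/3.
The largest is 10/3, so Player I's best response is D.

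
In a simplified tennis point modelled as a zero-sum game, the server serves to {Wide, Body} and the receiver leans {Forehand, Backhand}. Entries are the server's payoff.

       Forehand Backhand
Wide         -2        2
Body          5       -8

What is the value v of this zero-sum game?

Row minima: Wide → -2, Body → -8; maximin = -2.
Column maxima: Forehand → 5, Backhand → 2; minimax = 2.
-2 ≠ 2, so there is no saddle point; optimal play is mixed.
Let the server play Wide with probability p. Expected payoff against Forehand: (-2)p + 5(1−p) = −7p + 5; against Backhand: 2p + (-8)(1−p) = 10p − 8.
Setting these equal: −7p + 5 = 10p − 8 ⇒ −17p = -13 ⇒ p = 13/17, and the value is (-7)·(13/17) + 5 = -6/17.
For the receiver: with q = P(Forehand), equating Wide's and Body's payoffs gives −4q + 2 = 13q − 8 ⇒ q = 10/17.

-6/17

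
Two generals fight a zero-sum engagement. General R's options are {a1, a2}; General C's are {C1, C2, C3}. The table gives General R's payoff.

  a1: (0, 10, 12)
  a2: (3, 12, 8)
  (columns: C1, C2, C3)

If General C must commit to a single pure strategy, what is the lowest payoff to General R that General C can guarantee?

Column maxima: C1 → 3, C2 → 12, C3 → 12.
The smallest of these is 3.

3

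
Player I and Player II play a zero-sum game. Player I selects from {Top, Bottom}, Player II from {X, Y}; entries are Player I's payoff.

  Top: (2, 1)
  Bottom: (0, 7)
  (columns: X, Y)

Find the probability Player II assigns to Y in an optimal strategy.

1/4

Row minima: Top → 1, Bottom → 0; maximin = 1.
Column maxima: X → 2, Y → 7; minimax = 2.
1 ≠ 2, so there is no saddle point; optimal play is mixed.
Let Player I play Top with probability p. Expected payoff against X: 2p + 0(1−p) = 2p; against Y: 1p + 7(1−p) = −6p + 7.
Setting these equal: 2p = −6p + 7 ⇒ 8p = 7 ⇒ p = 7/8, and the value is (2)·(7/8) = 7/4.
For Player II: with q = P(X), equating Top's and Bottom's payoffs gives q + 1 = −7q + 7 ⇒ q = 3/4.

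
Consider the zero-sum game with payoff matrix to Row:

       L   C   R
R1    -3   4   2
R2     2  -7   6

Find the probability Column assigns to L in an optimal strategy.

Row minima: R1 → -3, R2 → -7; maximin = -3.
Column maxima: L → 2, C → 4, R → 6; minimax = 2.
-3 ≠ 2, so there is no saddle point; optimal play is mixed.
R is strictly dominated by L (it gives Row strictly more in every row), so Column never plays it.
On the remaining 2×2 (R1, R2 vs L, C):
Let Row play R1 with probability p. Expected payoff against L: (-3)p + 2(1−p) = −5p + 2; against C: 4p + (-7)(1−p) = 11p − 7.
Setting these equal: −5p + 2 = 11p − 7 ⇒ −16p = -9 ⇒ p = 9/16, and the value is (-5)·(9/16) + 2 = -13/16.
For Column: with q = P(L), equating R1's and R2's payoffs gives −7q + 4 = 9q − 7 ⇒ q = 11/16.

11/16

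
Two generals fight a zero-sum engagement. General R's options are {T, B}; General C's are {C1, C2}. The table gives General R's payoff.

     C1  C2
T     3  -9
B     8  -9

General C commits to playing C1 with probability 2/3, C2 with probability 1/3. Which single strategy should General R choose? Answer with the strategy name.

B

Expected payoff of T: (2/3)·3 + (1/3)·(-9) = -1.
Expected payoff of B: (2/3)·8 + (1/3)·(-9) = 7/3.
The largest is 7/3, so General R's best response is B.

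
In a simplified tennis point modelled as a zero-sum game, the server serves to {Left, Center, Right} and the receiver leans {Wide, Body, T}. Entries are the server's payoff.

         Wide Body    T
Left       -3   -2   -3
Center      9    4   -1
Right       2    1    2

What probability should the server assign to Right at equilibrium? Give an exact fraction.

Row minima: Left → -3, Center → -1, Right → 1; maximin = 1.
Column maxima: Wide → 9, Body → 4, T → 2; minimax = 2.
1 ≠ 2, so there is no saddle point; optimal play is mixed.
Left is strictly dominated by Center, so the server never plays it.
With Left eliminated, Wide is strictly dominated by Body (it gives the server strictly more in every remaining row), so the receiver never plays it.
On the remaining 2×2 (Center, Right vs Body, T):
Let the server play Center with probability p. Expected payoff against Body: 4p + 1(1−p) = 3p + 1; against T: (-1)p + 2(1−p) = −3p + 2.
Setting these equal: 3p + 1 = −3p + 2 ⇒ 6p = 1 ⇒ p = 1/6, and the value is (3)·(1/6) + 1 = 3/2.
For the receiver: with q = P(Body), equating Center's and Right's payoffs gives 5q − 1 = −q + 2 ⇒ q = 1/2.

5/6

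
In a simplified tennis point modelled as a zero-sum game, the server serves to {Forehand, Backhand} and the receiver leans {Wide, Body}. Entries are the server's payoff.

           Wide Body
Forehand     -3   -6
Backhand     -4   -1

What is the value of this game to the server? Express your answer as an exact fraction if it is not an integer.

-7/2

Row minima: Forehand → -6, Backhand → -4; maximin = -4.
Column maxima: Wide → -3, Body → -1; minimax = -3.
-4 ≠ -3, so there is no saddle point; optimal play is mixed.
Let the server play Forehand with probability p. Expected payoff against Wide: (-3)p + (-4)(1−p) = p − 4; against Body: (-6)p + (-1)(1−p) = −5p − 1.
Setting these equal: p − 4 = −5p − 1 ⇒ 6p = 3 ⇒ p = 1/2, and the value is (1)·(1/2) − 4 = -7/2.
For the receiver: with q = P(Wide), equating Forehand's and Backhand's payoffs gives 3q − 6 = −3q − 1 ⇒ q = 5/6.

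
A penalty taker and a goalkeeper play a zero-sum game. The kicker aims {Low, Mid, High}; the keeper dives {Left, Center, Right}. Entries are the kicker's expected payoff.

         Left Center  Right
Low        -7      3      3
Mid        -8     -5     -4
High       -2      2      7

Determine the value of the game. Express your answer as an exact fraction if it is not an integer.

Row minima: Low → -7, Mid → -8, High → -2; maximin = -2.
Column maxima: Left → -2, Center → 3, Right → 7; minimax = -2.
Since maximin = minimax = -2, there is a saddle point and the value is -2.

-2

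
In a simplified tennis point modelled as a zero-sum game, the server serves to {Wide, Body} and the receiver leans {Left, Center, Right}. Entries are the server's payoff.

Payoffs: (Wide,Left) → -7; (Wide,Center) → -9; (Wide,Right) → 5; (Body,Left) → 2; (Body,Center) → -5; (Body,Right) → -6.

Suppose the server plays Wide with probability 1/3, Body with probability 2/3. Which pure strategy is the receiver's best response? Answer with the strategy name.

If the receiver plays Left, the server's expected payoff is (1/3)·(-7) + (2/3)·2 = -1.
If the receiver plays Center, the server's expected payoff is (1/3)·(-9) + (2/3)·(-5) = -19/3.
If the receiver plays Right, the server's expected payoff is (1/3)·5 + (2/3)·(-6) = -7/3.
The receiver minimizes the server's payoff; the smallest is -19/3, so the best response is Center.

Center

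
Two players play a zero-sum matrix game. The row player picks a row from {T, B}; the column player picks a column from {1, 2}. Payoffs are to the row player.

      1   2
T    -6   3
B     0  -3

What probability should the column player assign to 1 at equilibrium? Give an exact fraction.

Row minima: T → -6, B → -3; maximin = -3.
Column maxima: 1 → 0, 2 → 3; minimax = 0.
-3 ≠ 0, so there is no saddle point; optimal play is mixed.
Let the row player play T with probability p. Expected payoff against 1: (-6)p + 0(1−p) = −6p; against 2: 3p + (-3)(1−p) = 6p − 3.
Setting these equal: −6p = 6p − 3 ⇒ −12p = -3 ⇒ p = 1/4, and the value is (-6)·(1/4) = -3/2.
For the column player: with q = P(1), equating T's and B's payoffs gives −9q + 3 = 3q − 3 ⇒ q = 1/2.

1/2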